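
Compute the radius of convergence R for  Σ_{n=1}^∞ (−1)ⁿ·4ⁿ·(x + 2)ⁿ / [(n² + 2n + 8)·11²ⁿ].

By the ratio test, |a_{n+1}/a_n| = [(n² + 2n + 8)/((n+1)² + 2(n+1) + 8)] · 4/121 → 4/121.
Hence the series converges for |x + 2| < 1/(4/121) = 121/4, so the radius of convergence is 121/4.

R = 121/4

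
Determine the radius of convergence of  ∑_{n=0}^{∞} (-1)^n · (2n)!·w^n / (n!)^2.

R = 1/4

Apply the ratio test: |a_{n+1}| / |a_n| = (2n+1)·(2n+2)/(n+1)², which tends to 4 as n → ∞.
The series converges when 4 · |w| < 1, giving R = 1/4.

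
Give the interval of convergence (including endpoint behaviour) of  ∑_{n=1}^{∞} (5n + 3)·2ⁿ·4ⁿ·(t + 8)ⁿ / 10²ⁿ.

By the ratio test, |a_{n+1}/a_n| = [(5(n+1) + 3)/(5n + 3)] · 2·4/100 → 2/25.
The series converges when 2/25 · |t + 8| < 1, giving R = 25/2.
Endpoint t = 9/2: the terms have absolute value of order n, which does not tend to 0, so the series diverges by the divergence test.
Endpoint t = -41/2: the n-th term does not approach 0; divergence by the term test.

(-41/2, 9/2)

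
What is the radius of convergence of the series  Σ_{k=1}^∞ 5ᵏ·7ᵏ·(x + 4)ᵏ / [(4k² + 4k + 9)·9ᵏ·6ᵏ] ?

R = 54/35

Ratio test: |a_{k+1}/a_k| = [(4k² + 4k + 9)/(4(k+1)² + 4(k+1) + 9)] · 5·7/(9·6) → 35/54 as k → ∞.
The series converges when 35/54 · |x + 4| < 1, giving R = 54/35.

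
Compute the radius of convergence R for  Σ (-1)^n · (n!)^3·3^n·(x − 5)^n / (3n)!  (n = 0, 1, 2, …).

Apply the ratio test: |a_{n+1}| / |a_n| = (n+1)³/[(3n+1)·(3n+2)·(3n+3)] · 3, which tends to 1/9 as n → ∞.
Hence the series converges for |x − 5| < 1/(1/9) = 9, so the radius of convergence is 9.

R = 9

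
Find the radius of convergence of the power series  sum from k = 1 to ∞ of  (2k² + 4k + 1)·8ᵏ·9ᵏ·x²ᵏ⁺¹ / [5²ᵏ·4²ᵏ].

R = 5√2/3

Apply the ratio test: |a_{k+1}| / |a_k| = [(2(k+1)² + 4(k+1) + 1)/(2k² + 4k + 1)] · 8·9/(25·16), which tends to 9/50 as k → ∞.
Since the exponent of x increases by 2 each term, convergence requires |x|² < 50/9, hence R = 5√2/3.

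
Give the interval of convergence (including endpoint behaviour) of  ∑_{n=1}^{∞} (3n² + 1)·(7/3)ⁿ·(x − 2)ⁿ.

The ratio of consecutive coefficients is [(3(n+1)² + 1)/(3n² + 1)] · 7/3 → 7/3.
Hence the series converges for |x − 2| < 1/(7/3) = 3/7, so the radius of convergence is 3/7.
Endpoint x = 17/7: the terms have absolute value of order n², which does not tend to 0, so the series diverges by the divergence test.
Check x = 11/7: the terms do not tend to 0, so the series diverges.

(11/7, 17/7)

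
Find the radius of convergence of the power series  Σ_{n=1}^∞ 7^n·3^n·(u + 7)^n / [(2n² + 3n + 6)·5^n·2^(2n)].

R = 20/21

The ratio of consecutive coefficients is [(2n² + 3n + 6)/(2(n+1)² + 3(n+1) + 6)] · 7·3/(5·4) → 21/20.
Hence the series converges for |u + 7| < 1/(21/20) = 20/21, so the radius of convergence is 20/21.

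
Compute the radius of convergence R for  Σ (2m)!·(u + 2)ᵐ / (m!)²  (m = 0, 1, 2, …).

By the ratio test, |a_{m+1}/a_m| = (2m+1)·(2m+2)/(m+1)² → 4.
Convergence for |u + 2| · 4 < 1, i.e. |u + 2| < 1/4. So R = 1/4.

R = 1/4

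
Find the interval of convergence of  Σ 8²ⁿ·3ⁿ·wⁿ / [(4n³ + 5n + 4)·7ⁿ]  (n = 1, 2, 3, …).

Ratio test: |a_{n+1}/a_n| = [(4n³ + 5n + 4)/(4(n+1)³ + 5(n+1) + 4)] · 64·3/7 → 192/7 as n → ∞.
Convergence for |w| · 192/7 < 1, i.e. |w| < 7/192. So R = 7/192.
Check w = 7/192: the series is dominated by a constant times Σ 1/n³, which converges (p = 3 > 1).
At w = -7/192: absolute convergence follows by limit comparison with Σ 1/n³.

[-7/192, 7/192]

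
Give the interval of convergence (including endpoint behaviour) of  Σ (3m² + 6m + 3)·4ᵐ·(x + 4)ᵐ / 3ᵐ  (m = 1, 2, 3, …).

The ratio of consecutive coefficients is [(3(m+1)² + 6(m+1) + 3)/(3m² + 6m + 3)] · 4/3 → 4/3.
The series converges when 4/3 · |x + 4| < 1, giving R = 3/4.
Check x = -13/4: the terms have absolute value of order m², which does not tend to 0, so the series diverges by the divergence test.
Endpoint x = -19/4: the m-th term does not approach 0; divergence by the term test.

(-19/4, -13/4)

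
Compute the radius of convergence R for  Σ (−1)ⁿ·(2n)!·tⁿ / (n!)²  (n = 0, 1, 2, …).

Ratio test: |a_{n+1}/a_n| = (2n+1)·(2n+2)/(n+1)² → 4 as n → ∞.
The series converges when 4 · |t| < 1, giving R = 1/4.

R = 1/4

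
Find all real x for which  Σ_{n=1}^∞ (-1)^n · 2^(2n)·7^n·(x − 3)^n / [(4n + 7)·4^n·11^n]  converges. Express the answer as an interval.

Ratio test: |a_{n+1}/a_n| = [(4n + 7)/(4(n+1) + 7)] · 4·7/(4·11) → 7/11 as n → ∞.
Hence the series converges for |x − 3| < 1/(7/11) = 11/7, so the radius of convergence is 11/7.
Check x = 32/7: convergence follows from the alternating series test (terms decrease monotonically to 0).
Endpoint x = 10/7: the terms behave like c/n; limit comparison with the harmonic series gives divergence.

(10/7, 32/7]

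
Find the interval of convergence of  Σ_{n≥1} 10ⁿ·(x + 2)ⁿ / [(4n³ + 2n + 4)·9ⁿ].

By the ratio test, |a_{n+1}/a_n| = [(4n³ + 2n + 4)/(4(n+1)³ + 2(n+1) + 4)] · 10/9 → 10/9.
Hence the series converges for |x + 2| < 1/(10/9) = 9/10, so the radius of convergence is 9/10.
Endpoint x = -11/10: absolute convergence follows by limit comparison with Σ 1/n³.
Check x = -29/10: the series is dominated by a constant times Σ 1/n³, which converges (p = 3 > 1).

[-29/10, -11/10]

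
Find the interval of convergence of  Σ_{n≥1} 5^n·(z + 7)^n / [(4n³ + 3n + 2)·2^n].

The ratio of consecutive coefficients is [(4n³ + 3n + 2)/(4(n+1)³ + 3(n+1) + 2)] · 5/2 → 5/2.
Convergence for |z + 7| · 5/2 < 1, i.e. |z + 7| < 2/5. So R = 2/5.
At z = -33/5: the series is dominated by a constant times Σ 1/n³, which converges (p = 3 > 1).
Check z = -37/5: the series is dominated by a constant times Σ 1/n³, which converges (p = 3 > 1).

[-37/5, -33/5]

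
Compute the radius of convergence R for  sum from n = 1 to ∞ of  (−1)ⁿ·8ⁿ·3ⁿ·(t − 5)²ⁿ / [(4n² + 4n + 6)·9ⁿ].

Apply the ratio test: |a_{n+1}| / |a_n| = [(4n² + 4n + 6)/(4(n+1)² + 4(n+1) + 6)] · 8·3/9, which tends to 8/3 as n → ∞.
Successive powers of (t − 5) differ by 2, so the series converges when |t − 5|² · 8/3 < 1, i.e. |t − 5| < √(3/8). So R = √6/4.

R = √6/4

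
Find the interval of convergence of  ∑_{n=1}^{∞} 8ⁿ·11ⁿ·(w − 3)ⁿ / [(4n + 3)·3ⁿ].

By the ratio test, |a_{n+1}/a_n| = [(4n + 3)/(4(n+1) + 3)] · 8·11/3 → 88/3.
Hence the series converges for |w − 3| < 1/(88/3) = 3/88, so the radius of convergence is 3/88.
At w = 267/88: the terms are asymptotic to a nonzero constant times 1/n, so the series diverges by limit comparison with Σ 1/n.
Endpoint w = 261/88: convergence follows from the alternating series test (terms decrease monotonically to 0).

[261/88, 267/88)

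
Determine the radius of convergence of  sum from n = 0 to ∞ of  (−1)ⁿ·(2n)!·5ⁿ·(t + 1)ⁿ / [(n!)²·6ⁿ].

Apply the ratio test: |a_{n+1}| / |a_n| = (2n+1)·(2n+2)/(n+1)² · 5/6, which tends to 10/3 as n → ∞.
The series converges when 10/3 · |t + 1| < 1, giving R = 3/10.

R = 3/10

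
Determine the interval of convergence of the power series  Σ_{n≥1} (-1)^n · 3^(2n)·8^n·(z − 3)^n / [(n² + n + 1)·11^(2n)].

Apply the ratio test: |a_{n+1}| / |a_n| = [(n² + n + 1)/((n+1)² + (n+1) + 1)] · 9·8/121, which tends to 72/121 as n → ∞.
Thus R = 1/(72/121) = 121/72.
When z = 337/72, the terms are on the order of 1/n², so the series converges absolutely by comparison with the p-series (p = 2 > 1).
Endpoint z = 95/72: the series is dominated by a constant times Σ 1/n², which converges (p = 2 > 1).

[95/72, 337/72]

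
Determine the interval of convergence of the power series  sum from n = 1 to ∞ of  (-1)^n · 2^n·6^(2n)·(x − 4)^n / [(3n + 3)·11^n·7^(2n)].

(-251/72, 827/72]

Ratio test: |a_{n+1}/a_n| = [(3n + 3)/(3(n+1) + 3)] · 2·36/(11·49) → 72/539 as n → ∞.
Convergence for |x − 4| · 72/539 < 1, i.e. |x − 4| < 539/72. So R = 539/72.
At x = 827/72: convergence follows from the alternating series test (terms decrease monotonically to 0).
When x = -251/72, the terms behave like c/n; limit comparison with the harmonic series gives divergence.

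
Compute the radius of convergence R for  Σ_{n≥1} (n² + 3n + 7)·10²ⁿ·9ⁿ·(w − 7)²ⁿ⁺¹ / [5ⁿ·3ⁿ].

R = √15/30

Ratio test: |a_{n+1}/a_n| = [((n+1)² + 3(n+1) + 7)/(n² + 3n + 7)] · 100·9/(5·3) → 60 as n → ∞.
Since the exponent of (w − 7) increases by 2 each term, convergence requires |w − 7|² < 1/60, hence R = √15/30.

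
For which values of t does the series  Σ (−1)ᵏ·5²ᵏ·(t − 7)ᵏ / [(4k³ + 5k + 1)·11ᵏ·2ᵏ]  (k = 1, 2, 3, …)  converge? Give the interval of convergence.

[153/25, 197/25]

Ratio test: |a_{k+1}/a_k| = [(4k³ + 5k + 1)/(4(k+1)³ + 5(k+1) + 1)] · 25/(11·2) → 25/22 as k → ∞.
Hence the series converges for |t − 7| < 1/(25/22) = 22/25, so the radius of convergence is 22/25.
Check t = 197/25: the terms are on the order of 1/k³, so the series converges absolutely by comparison with the p-series (p = 3 > 1).
At t = 153/25: absolute convergence follows by limit comparison with Σ 1/k³.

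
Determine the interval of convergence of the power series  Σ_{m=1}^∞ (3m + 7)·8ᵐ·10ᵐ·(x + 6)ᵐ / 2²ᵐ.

(-121/20, -119/20)

By the ratio test, |a_{m+1}/a_m| = [(3(m+1) + 7)/(3m + 7)] · 8·10/4 → 20.
Convergence for |x + 6| · 20 < 1, i.e. |x + 6| < 1/20. So R = 1/20.
Check x = -119/20: the m-th term does not approach 0; divergence by the term test.
Check x = -121/20: the terms have absolute value of order m, which does not tend to 0, so the series diverges by the divergence test.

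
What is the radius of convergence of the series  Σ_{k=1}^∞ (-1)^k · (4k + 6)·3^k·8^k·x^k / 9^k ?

Apply the ratio test: |a_{k+1}| / |a_k| = [(4(k+1) + 6)/(4k + 6)] · 3·8/9, which tends to 8/3 as k → ∞.
Convergence for |x| · 8/3 < 1, i.e. |x| < 3/8. So R = 3/8.

R = 3/8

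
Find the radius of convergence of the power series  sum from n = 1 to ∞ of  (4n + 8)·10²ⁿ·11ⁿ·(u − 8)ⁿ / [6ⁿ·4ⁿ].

The ratio of consecutive coefficients is [(4(n+1) + 8)/(4n + 8)] · 100·11/(6·4) → 275/6.
Hence the series converges for |u − 8| < 1/(275/6) = 6/275, so the radius of convergence is 6/275.

R = 6/275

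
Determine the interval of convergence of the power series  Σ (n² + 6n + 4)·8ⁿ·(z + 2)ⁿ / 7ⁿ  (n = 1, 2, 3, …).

Apply the ratio test: |a_{n+1}| / |a_n| = [((n+1)² + 6(n+1) + 4)/(n² + 6n + 4)] · 8/7, which tends to 8/7 as n → ∞.
Thus R = 1/(8/7) = 7/8.
At z = -9/8: the terms have absolute value of order n², which does not tend to 0, so the series diverges by the divergence test.
Endpoint z = -23/8: the terms have absolute value of order n², which does not tend to 0, so the series diverges by the divergence test.

(-23/8, -9/8)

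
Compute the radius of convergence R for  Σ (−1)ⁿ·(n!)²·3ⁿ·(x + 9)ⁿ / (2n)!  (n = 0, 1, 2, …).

R = 4/3

By the ratio test, |a_{n+1}/a_n| = (n+1)²/[(2n+1)·(2n+2)] · 3 → 3/4.
Hence the series converges for |x + 9| < 1/(3/4) = 4/3, so the radius of convergence is 4/3.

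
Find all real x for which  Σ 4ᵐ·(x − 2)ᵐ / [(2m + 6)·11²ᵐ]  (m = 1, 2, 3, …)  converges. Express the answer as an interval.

[-113/4, 129/4)

The ratio of consecutive coefficients is [(2m + 6)/(2(m+1) + 6)] · 4/121 → 4/121.
Convergence for |x − 2| · 4/121 < 1, i.e. |x − 2| < 121/4. So R = 121/4.
When x = 129/4, the terms behave like c/m; limit comparison with the harmonic series gives divergence.
When x = -113/4, the terms alternate in sign and decrease monotonically to 0 in absolute value (size ~ c/m), so the alternating series test gives convergence.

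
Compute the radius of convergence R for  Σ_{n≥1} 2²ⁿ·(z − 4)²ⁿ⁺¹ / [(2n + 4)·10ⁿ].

R = √10/2

Apply the ratio test: |a_{n+1}| / |a_n| = [(2n + 4)/(2(n+1) + 4)] · 4/10, which tends to 2/5 as n → ∞.
Since the exponent of (z − 4) increases by 2 each term, convergence requires |z − 4|² < 5/2, hence R = √10/2.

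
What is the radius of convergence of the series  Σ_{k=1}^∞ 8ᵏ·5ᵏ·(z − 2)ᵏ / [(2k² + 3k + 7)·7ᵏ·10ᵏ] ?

R = 7/4

The ratio of consecutive coefficients is [(2k² + 3k + 7)/(2(k+1)² + 3(k+1) + 7)] · 8·5/(7·10) → 4/7.
Thus R = 1/(4/7) = 7/4.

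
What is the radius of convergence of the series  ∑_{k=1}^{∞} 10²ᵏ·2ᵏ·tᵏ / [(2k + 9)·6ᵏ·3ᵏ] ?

Ratio test: |a_{k+1}/a_k| = [(2k + 9)/(2(k+1) + 9)] · 100·2/(6·3) → 100/9 as k → ∞.
Hence the series converges for |t| < 1/(100/9) = 9/100, so the radius of convergence is 9/100.

R = 9/100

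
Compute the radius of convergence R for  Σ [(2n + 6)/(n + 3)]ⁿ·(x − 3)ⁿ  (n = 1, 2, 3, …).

R = 1/2

Applying the root test, |a_n|^(1/n) = (2n + 6)/(n + 3) → 2.
Convergence for |x − 3| · 2 < 1, i.e. |x − 3| < 1/2. So R = 1/2.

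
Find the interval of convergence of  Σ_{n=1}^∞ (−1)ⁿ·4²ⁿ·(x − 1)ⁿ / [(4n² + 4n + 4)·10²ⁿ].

[-21/4, 29/4]

By the ratio test, |a_{n+1}/a_n| = [(4n² + 4n + 4)/(4(n+1)² + 4(n+1) + 4)] · 16/100 → 4/25.
Convergence for |x − 1| · 4/25 < 1, i.e. |x − 1| < 25/4. So R = 25/4.
At x = 29/4: the series is dominated by a constant times Σ 1/n², which converges (p = 2 > 1).
Endpoint x = -21/4: absolute convergence follows by limit comparison with Σ 1/n².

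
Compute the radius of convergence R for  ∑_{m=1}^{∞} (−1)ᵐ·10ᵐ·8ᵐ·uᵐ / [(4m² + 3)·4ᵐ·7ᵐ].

R = 7/20

Ratio test: |a_{m+1}/a_m| = [(4m² + 3)/(4(m+1)² + 3)] · 10·8/(4·7) → 20/7 as m → ∞.
The series converges when 20/7 · |u| < 1, giving R = 7/20.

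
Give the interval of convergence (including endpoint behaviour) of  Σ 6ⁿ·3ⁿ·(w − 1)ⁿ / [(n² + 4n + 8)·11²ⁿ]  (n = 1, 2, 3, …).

[-103/18, 139/18]

By the ratio test, |a_{n+1}/a_n| = [(n² + 4n + 8)/((n+1)² + 4(n+1) + 8)] · 6·3/121 → 18/121.
The series converges when 18/121 · |w − 1| < 1, giving R = 121/18.
At w = 139/18: the series is dominated by a constant times Σ 1/n², which converges (p = 2 > 1).
Check w = -103/18: absolute convergence follows by limit comparison with Σ 1/n².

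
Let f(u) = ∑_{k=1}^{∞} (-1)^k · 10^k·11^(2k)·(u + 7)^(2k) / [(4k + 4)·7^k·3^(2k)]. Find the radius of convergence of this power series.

By the ratio test, |a_{k+1}/a_k| = [(4k + 4)/(4(k+1) + 4)] · 10·121/(7·9) → 1210/63.
Successive powers of (u + 7) differ by 2, so the series converges when |u + 7|² · 1210/63 < 1, i.e. |u + 7| < √(63/1210). So R = 3√70/110.

R = 3√70/110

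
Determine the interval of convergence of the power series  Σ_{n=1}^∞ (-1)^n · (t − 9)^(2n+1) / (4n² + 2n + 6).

[8, 10]

The ratio of consecutive coefficients is (4n² + 2n + 6)/(4(n+1)² + 2(n+1) + 6) → 1.
Successive powers of (t − 9) differ by 2, so the series converges when |t − 9|² · 1 < 1, i.e. |t − 9| < √(1) = 1. So R = 1.
At t = 10: the terms are on the order of 1/n², so the series converges absolutely by comparison with the p-series (p = 2 > 1).
When t = 8, the series is dominated by a constant times Σ 1/n², which converges (p = 2 > 1).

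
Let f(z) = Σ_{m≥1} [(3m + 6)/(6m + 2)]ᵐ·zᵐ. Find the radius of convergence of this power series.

R = 2

By the Cauchy root test, |a_m|^(1/m) = (3m + 6)/(6m + 2) → 1/2.
Thus R = 1/(1/2) = 2.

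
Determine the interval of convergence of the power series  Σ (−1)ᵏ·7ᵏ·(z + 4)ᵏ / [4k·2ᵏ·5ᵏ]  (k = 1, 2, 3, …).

By the ratio test, |a_{k+1}/a_k| = [4k/4(k+1)] · 7/(2·5) → 7/10.
Hence the series converges for |z + 4| < 1/(7/10) = 10/7, so the radius of convergence is 10/7.
Endpoint z = -18/7: convergence follows from the alternating series test (terms decrease monotonically to 0).
Check z = -38/7: the terms behave like c/k; limit comparison with the harmonic series gives divergence.

(-38/7, -18/7]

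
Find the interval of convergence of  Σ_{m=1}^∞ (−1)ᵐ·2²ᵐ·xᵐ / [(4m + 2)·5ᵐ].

(-5/4, 5/4]

The ratio of consecutive coefficients is [(4m + 2)/(4(m+1) + 2)] · 4/5 → 4/5.
Hence the series converges for |x| < 1/(4/5) = 5/4, so the radius of convergence is 5/4.
When x = 5/4, the terms alternate in sign and decrease monotonically to 0 in absolute value (size ~ c/m), so the alternating series test gives convergence.
Check x = -5/4: comparison with the harmonic series Σ 1/m shows the series diverges.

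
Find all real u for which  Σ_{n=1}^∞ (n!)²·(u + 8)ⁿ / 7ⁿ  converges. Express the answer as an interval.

{-8}

The ratio of consecutive coefficients is (n+1)² · 1/7 → ∞.
Since the ratio → ∞, the series diverges for every u ≠ -8, and R = 0.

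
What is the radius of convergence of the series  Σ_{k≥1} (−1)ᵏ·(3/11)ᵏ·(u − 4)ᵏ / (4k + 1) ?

By the ratio test, |a_{k+1}/a_k| = [(4k + 1)/(4(k+1) + 1)] · 3/11 → 3/11.
Thus R = 1/(3/11) = 11/3.

R = 11/3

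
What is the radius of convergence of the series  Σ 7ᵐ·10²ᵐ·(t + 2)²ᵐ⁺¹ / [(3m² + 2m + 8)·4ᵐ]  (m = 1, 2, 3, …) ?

The ratio of consecutive coefficients is [(3m² + 2m + 8)/(3(m+1)² + 2(m+1) + 8)] · 7·100/4 → 175.
Writing y = (t + 2)², the series in y has radius 1/175, so |t + 2| < √(1/175) and R = √7/35.

R = √7/35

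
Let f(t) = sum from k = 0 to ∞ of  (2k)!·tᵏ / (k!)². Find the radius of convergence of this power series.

By the ratio test, |a_{k+1}/a_k| = (2k+1)·(2k+2)/(k+1)² → 4.
Convergence for |t| · 4 < 1, i.e. |t| < 1/4. So R = 1/4.

R = 1/4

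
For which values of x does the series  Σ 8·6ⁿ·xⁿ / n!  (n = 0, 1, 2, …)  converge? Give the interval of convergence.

The ratio of consecutive coefficients is 8/8 · 6 · 1/(n+1) → 0.
Since the limit is 0 < 1 for every x, the series converges on all of ℝ and R = ∞.

(−∞, ∞)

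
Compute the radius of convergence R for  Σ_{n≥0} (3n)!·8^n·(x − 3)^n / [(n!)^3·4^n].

Apply the ratio test: |a_{n+1}| / |a_n| = (3n+1)·(3n+2)·(3n+3)/(n+1)³ · 8/4, which tends to 54 as n → ∞.
Convergence for |x − 3| · 54 < 1, i.e. |x − 3| < 1/54. So R = 1/54.

R = 1/54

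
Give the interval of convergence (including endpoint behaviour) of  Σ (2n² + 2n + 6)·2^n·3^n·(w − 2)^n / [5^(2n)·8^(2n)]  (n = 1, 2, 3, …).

The ratio of consecutive coefficients is [(2(n+1)² + 2(n+1) + 6)/(2n² + 2n + 6)] · 2·3/(25·64) → 3/800.
Convergence for |w − 2| · 3/800 < 1, i.e. |w − 2| < 800/3. So R = 800/3.
Check w = 806/3: the n-th term does not approach 0; divergence by the term test.
When w = -794/3, the terms do not tend to 0, so the series diverges.

(-794/3, 806/3)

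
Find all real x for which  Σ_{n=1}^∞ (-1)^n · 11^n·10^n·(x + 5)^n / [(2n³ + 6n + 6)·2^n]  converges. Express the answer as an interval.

Apply the ratio test: |a_{n+1}| / |a_n| = [(2n³ + 6n + 6)/(2(n+1)³ + 6(n+1) + 6)] · 11·10/2, which tends to 55 as n → ∞.
Thus R = 1/(55) = 1/55.
At x = -274/55: absolute convergence follows by limit comparison with Σ 1/n³.
Check x = -276/55: the series is dominated by a constant times Σ 1/n³, which converges (p = 3 > 1).

[-276/55, -274/55]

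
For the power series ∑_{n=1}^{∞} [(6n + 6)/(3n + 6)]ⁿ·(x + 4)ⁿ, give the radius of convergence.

By the Cauchy root test, |a_n|^(1/n) = (6n + 6)/(3n + 6) → 2.
The series converges when 2 · |x + 4| < 1, giving R = 1/2.

R = 1/2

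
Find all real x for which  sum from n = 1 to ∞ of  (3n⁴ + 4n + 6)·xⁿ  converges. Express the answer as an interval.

(-1, 1)

Apply the ratio test: |a_{n+1}| / |a_n| = (3(n+1)⁴ + 4(n+1) + 6)/(3n⁴ + 4n + 6), which tends to 1 as n → ∞.
Hence R = 1.
At x = 1: the n-th term does not approach 0; divergence by the term test.
Check x = -1: the terms have absolute value of order n⁴, which does not tend to 0, so the series diverges by the divergence test.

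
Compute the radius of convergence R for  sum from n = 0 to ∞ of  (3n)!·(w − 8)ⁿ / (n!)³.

R = 1/27

Ratio test: |a_{n+1}/a_n| = (3n+1)·(3n+2)·(3n+3)/(n+1)³ → 27 as n → ∞.
Convergence for |w − 8| · 27 < 1, i.e. |w − 8| < 1/27. So R = 1/27.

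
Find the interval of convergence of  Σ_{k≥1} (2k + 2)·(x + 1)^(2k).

(-2, 0)

Apply the ratio test: |a_{k+1}| / |a_k| = (2(k+1) + 2)/(2k + 2), which tends to 1 as k → ∞.
Successive powers of (x + 1) differ by 2, so the series converges when |x + 1|² · 1 < 1, i.e. |x + 1| < √(1) = 1. So R = 1.
Check x = 0: the terms have absolute value of order k, which does not tend to 0, so the series diverges by the divergence test.
When x = -2, the terms have absolute value of order k, which does not tend to 0, so the series diverges by the divergence test.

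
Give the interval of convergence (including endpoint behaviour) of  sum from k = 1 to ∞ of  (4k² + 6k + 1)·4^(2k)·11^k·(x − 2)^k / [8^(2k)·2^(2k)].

Apply the ratio test: |a_{k+1}| / |a_k| = [(4(k+1)² + 6(k+1) + 1)/(4k² + 6k + 1)] · 16·11/(64·4), which tends to 11/16 as k → ∞.
Thus R = 1/(11/16) = 16/11.
When x = 38/11, the k-th term does not approach 0; divergence by the term test.
At x = 6/11: the terms have absolute value of order k², which does not tend to 0, so the series diverges by the divergence test.

(6/11, 38/11)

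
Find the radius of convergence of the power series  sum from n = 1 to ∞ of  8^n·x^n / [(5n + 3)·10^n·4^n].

By the ratio test, |a_{n+1}/a_n| = [(5n + 3)/(5(n+1) + 3)] · 8/(10·4) → 1/5.
The series converges when 1/5 · |x| < 1, giving R = 5.

R = 5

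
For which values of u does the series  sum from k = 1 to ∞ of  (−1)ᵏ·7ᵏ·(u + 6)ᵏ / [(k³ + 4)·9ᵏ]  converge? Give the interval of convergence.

[-51/7, -33/7]

Apply the ratio test: |a_{k+1}| / |a_k| = [(k³ + 4)/((k+1)³ + 4)] · 7/9, which tends to 7/9 as k → ∞.
Thus R = 1/(7/9) = 9/7.
Endpoint u = -33/7: absolute convergence follows by limit comparison with Σ 1/k³.
Check u = -51/7: the series is dominated by a constant times Σ 1/k³, which converges (p = 3 > 1).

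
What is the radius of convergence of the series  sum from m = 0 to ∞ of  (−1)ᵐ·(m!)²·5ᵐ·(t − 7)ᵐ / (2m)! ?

Ratio test: |a_{m+1}/a_m| = (m+1)²/[(2m+1)·(2m+2)] · 5 → 5/4 as m → ∞.
The series converges when 5/4 · |t − 7| < 1, giving R = 4/5.

R = 4/5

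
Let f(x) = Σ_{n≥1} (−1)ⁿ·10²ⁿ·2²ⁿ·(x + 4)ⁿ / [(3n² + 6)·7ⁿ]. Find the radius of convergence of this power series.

By the ratio test, |a_{n+1}/a_n| = [(3n² + 6)/(3(n+1)² + 6)] · 100·4/7 → 400/7.
Convergence for |x + 4| · 400/7 < 1, i.e. |x + 4| < 7/400. So R = 7/400.

R = 7/400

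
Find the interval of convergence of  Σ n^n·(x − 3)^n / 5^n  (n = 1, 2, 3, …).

Root test: |a_n|^(1/n) = n/5 → ∞.
Since the n-th root of |a_n| is unbounded, the series converges only at x = 3; R = 0.

{3}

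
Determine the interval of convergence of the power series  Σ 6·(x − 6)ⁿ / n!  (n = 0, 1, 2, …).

(−∞, ∞)

The ratio of consecutive coefficients is 6/6 · 1/(n+1) → 0.
The ratio tends to 0 regardless of x, hence R = ∞.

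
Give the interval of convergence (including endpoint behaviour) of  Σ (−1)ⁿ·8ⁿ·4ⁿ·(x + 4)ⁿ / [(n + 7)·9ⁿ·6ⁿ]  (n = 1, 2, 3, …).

The ratio of consecutive coefficients is [(n + 7)/((n+1) + 7)] · 8·4/(9·6) → 16/27.
Thus R = 1/(16/27) = 27/16.
Endpoint x = -37/16: an alternating series whose terms decrease to 0 in absolute value, so it converges by the Leibniz criterion.
When x = -91/16, the terms are asymptotic to a nonzero constant times 1/n, so the series diverges by limit comparison with Σ 1/n.

(-91/16, -37/16]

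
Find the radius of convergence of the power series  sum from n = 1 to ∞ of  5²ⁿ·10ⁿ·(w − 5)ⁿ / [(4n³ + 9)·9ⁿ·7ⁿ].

R = 63/250

The ratio of consecutive coefficients is [(4n³ + 9)/(4(n+1)³ + 9)] · 25·10/(9·7) → 250/63.
The series converges when 250/63 · |w − 5| < 1, giving R = 63/250.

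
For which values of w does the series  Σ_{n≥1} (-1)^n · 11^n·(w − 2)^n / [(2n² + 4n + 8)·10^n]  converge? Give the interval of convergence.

[12/11, 32/11]

By the ratio test, |a_{n+1}/a_n| = [(2n² + 4n + 8)/(2(n+1)² + 4(n+1) + 8)] · 11/10 → 11/10.
Thus R = 1/(11/10) = 10/11.
Endpoint w = 32/11: the series is dominated by a constant times Σ 1/n², which converges (p = 2 > 1).
Check w = 12/11: absolute convergence follows by limit comparison with Σ 1/n².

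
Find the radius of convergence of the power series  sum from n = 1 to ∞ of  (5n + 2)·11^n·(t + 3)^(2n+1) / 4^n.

R = 2√11/11

Apply the ratio test: |a_{n+1}| / |a_n| = [(5(n+1) + 2)/(5n + 2)] · 11/4, which tends to 11/4 as n → ∞.
Successive powers of (t + 3) differ by 2, so the series converges when |t + 3|² · 11/4 < 1, i.e. |t + 3| < √(4/11). So R = 2√11/11.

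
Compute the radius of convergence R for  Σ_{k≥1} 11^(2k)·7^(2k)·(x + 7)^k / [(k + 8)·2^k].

Ratio test: |a_{k+1}/a_k| = [(k + 8)/((k+1) + 8)] · 121·49/2 → 5929/2 as k → ∞.
Hence the series converges for |x + 7| < 1/(5929/2) = 2/5929, so the radius of convergence is 2/5929.

R = 2/5929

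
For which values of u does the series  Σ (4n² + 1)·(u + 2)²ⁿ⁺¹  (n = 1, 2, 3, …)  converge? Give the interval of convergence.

(-3, -1)

Apply the ratio test: |a_{n+1}| / |a_n| = (4(n+1)² + 1)/(4n² + 1), which tends to 1 as n → ∞.
Writing y = (u + 2)², the series in y has radius 1, so |u + 2| < √(1) = 1 and R = 1.
When u = -1, the n-th term does not approach 0; divergence by the term test.
Check u = -3: the n-th term does not approach 0; divergence by the term test.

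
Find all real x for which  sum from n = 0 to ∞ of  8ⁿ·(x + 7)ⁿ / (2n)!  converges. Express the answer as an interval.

The ratio of consecutive coefficients is 8 · 1/[(2n+1)·(2n+2)] → 0.
The ratio tends to 0 regardless of x, hence R = ∞.

(−∞, ∞)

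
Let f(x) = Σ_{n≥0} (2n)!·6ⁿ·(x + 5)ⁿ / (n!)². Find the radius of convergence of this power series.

By the ratio test, |a_{n+1}/a_n| = (2n+1)·(2n+2)/(n+1)² · 6 → 24.
The series converges when 24 · |x + 5| < 1, giving R = 1/24.

R = 1/24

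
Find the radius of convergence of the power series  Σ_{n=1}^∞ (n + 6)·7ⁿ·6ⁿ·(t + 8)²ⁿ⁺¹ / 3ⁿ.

R = √14/14

The ratio of consecutive coefficients is [((n+1) + 6)/(n + 6)] · 7·6/3 → 14.
Successive powers of (t + 8) differ by 2, so the series converges when |t + 8|² · 14 < 1, i.e. |t + 8| < √(1/14). So R = √14/14.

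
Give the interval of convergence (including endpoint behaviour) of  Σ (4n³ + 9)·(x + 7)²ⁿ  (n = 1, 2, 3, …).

By the ratio test, |a_{n+1}/a_n| = (4(n+1)³ + 9)/(4n³ + 9) → 1.
Since the exponent of (x + 7) increases by 2 each term, convergence requires |x + 7|² < 1, hence R = 1.
At x = -6: the n-th term does not approach 0; divergence by the term test.
At x = -8: the terms do not tend to 0, so the series diverges.

(-8, -6)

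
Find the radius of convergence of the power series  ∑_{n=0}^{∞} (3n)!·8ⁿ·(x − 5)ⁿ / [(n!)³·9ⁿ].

The ratio of consecutive coefficients is (3n+1)·(3n+2)·(3n+3)/(n+1)³ · 8/9 → 24.
Hence the series converges for |x − 5| < 1/(24) = 1/24, so the radius of convergence is 1/24.

R = 1/24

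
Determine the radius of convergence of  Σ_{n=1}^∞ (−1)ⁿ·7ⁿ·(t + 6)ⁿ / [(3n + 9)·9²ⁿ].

R = 81/7

Apply the ratio test: |a_{n+1}| / |a_n| = [(3n + 9)/(3(n+1) + 9)] · 7/81, which tends to 7/81 as n → ∞.
Hence the series converges for |t + 6| < 1/(7/81) = 81/7, so the radius of convergence is 81/7.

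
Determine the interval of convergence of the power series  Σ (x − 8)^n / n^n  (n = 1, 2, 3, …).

By the Cauchy root test, |a_n|^(1/n) = 1/n → 0.
The limit is 0 for every x, so R = ∞.

(−∞, ∞)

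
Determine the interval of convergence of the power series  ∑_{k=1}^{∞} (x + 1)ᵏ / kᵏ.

(−∞, ∞)

Applying the root test, |a_k|^(1/k) = 1/k → 0.
Since the k-th root of |a_k| tends to 0, the series converges for all real x; R = ∞.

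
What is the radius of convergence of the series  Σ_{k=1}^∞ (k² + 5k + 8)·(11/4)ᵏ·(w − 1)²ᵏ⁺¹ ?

R = 2√11/11

Apply the ratio test: |a_{k+1}| / |a_k| = [((k+1)² + 5(k+1) + 8)/(k² + 5k + 8)] · 11/4, which tends to 11/4 as k → ∞.
Successive powers of (w − 1) differ by 2, so the series converges when |w − 1|² · 11/4 < 1, i.e. |w − 1| < √(4/11). So R = 2√11/11.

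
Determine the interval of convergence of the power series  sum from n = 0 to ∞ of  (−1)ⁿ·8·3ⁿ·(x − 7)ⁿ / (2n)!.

Ratio test: |a_{n+1}/a_n| = 8/8 · 3 · 1/[(2n+1)·(2n+2)] → 0 as n → ∞.
The limit is 0, so the series converges for all x; R = ∞.

(−∞, ∞)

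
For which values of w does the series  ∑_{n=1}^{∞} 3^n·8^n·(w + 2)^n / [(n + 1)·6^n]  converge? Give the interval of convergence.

[-9/4, -7/4)

Ratio test: |a_{n+1}/a_n| = [(n + 1)/((n+1) + 1)] · 3·8/6 → 4 as n → ∞.
The series converges when 4 · |w + 2| < 1, giving R = 1/4.
When w = -7/4, the terms are asymptotic to a nonzero constant times 1/n, so the series diverges by limit comparison with Σ 1/n.
When w = -9/4, the terms alternate in sign and decrease monotonically to 0 in absolute value (size ~ c/n), so the alternating series test gives convergence.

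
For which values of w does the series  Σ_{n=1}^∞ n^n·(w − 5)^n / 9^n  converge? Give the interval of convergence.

{5}

Root test: |a_n|^(1/n) = n/9 → ∞.
The root grows without bound, so R = 0 (convergence only at w = 5).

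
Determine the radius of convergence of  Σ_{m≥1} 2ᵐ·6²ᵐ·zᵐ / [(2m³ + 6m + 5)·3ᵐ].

Apply the ratio test: |a_{m+1}| / |a_m| = [(2m³ + 6m + 5)/(2(m+1)³ + 6(m+1) + 5)] · 2·36/3, which tends to 24 as m → ∞.
Hence the series converges for |z| < 1/(24) = 1/24, so the radius of convergence is 1/24.

R = 1/24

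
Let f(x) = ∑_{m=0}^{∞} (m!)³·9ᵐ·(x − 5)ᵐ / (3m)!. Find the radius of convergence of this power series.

R = 3

The ratio of consecutive coefficients is (m+1)³/[(3m+1)·(3m+2)·(3m+3)] · 9 → 1/3.
Thus R = 1/(1/3) = 3.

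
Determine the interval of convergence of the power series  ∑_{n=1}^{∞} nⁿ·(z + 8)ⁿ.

Applying the root test, |a_n|^(1/n) = n → ∞.
The root grows without bound, so R = 0 (convergence only at z = -8).

{-8}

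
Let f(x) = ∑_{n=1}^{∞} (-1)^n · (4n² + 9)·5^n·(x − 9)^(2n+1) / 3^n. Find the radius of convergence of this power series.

By the ratio test, |a_{n+1}/a_n| = [(4(n+1)² + 9)/(4n² + 9)] · 5/3 → 5/3.
Writing y = (x − 9)², the series in y has radius 3/5, so |x − 9| < √(3/5) and R = √15/5.

R = √15/5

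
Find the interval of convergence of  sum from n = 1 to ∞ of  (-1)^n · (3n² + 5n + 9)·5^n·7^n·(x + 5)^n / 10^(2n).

Apply the ratio test: |a_{n+1}| / |a_n| = [(3(n+1)² + 5(n+1) + 9)/(3n² + 5n + 9)] · 5·7/100, which tends to 7/20 as n → ∞.
Hence the series converges for |x + 5| < 1/(7/20) = 20/7, so the radius of convergence is 20/7.
When x = -15/7, the terms have absolute value of order n², which does not tend to 0, so the series diverges by the divergence test.
When x = -55/7, the n-th term does not approach 0; divergence by the term test.

(-55/7, -15/7)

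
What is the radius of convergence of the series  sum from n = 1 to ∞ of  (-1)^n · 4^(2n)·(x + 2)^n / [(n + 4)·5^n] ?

R = 5/16

The ratio of consecutive coefficients is [(n + 4)/((n+1) + 4)] · 16/5 → 16/5.
The series converges when 16/5 · |x + 2| < 1, giving R = 5/16.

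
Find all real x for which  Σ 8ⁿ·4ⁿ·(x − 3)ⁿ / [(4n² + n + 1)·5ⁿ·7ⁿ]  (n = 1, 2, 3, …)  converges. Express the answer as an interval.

The ratio of consecutive coefficients is [(4n² + n + 1)/(4(n+1)² + (n+1) + 1)] · 8·4/(5·7) → 32/35.
Thus R = 1/(32/35) = 35/32.
Endpoint x = 131/32: the terms are on the order of 1/n², so the series converges absolutely by comparison with the p-series (p = 2 > 1).
Endpoint x = 61/32: absolute convergence follows by limit comparison with Σ 1/n².

[61/32, 131/32]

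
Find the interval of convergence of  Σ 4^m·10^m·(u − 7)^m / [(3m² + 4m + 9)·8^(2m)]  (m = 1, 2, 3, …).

[27/5, 43/5]

The ratio of consecutive coefficients is [(3m² + 4m + 9)/(3(m+1)² + 4(m+1) + 9)] · 4·10/64 → 5/8.
Thus R = 1/(5/8) = 8/5.
Endpoint u = 43/5: the terms are on the order of 1/m², so the series converges absolutely by comparison with the p-series (p = 2 > 1).
When u = 27/5, the terms are on the order of 1/m², so the series converges absolutely by comparison with the p-series (p = 2 > 1).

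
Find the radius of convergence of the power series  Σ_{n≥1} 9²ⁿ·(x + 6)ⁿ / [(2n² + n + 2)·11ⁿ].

R = 11/81

The ratio of consecutive coefficients is [(2n² + n + 2)/(2(n+1)² + (n+1) + 2)] · 81/11 → 81/11.
Hence the series converges for |x + 6| < 1/(81/11) = 11/81, so the radius of convergence is 11/81.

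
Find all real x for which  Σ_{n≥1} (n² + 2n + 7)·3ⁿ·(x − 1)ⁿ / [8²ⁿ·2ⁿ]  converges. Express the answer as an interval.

(-125/3, 131/3)

Ratio test: |a_{n+1}/a_n| = [((n+1)² + 2(n+1) + 7)/(n² + 2n + 7)] · 3/(64·2) → 3/128 as n → ∞.
The series converges when 3/128 · |x − 1| < 1, giving R = 128/3.
Endpoint x = 131/3: the terms do not tend to 0, so the series diverges.
Endpoint x = -125/3: the n-th term does not approach 0; divergence by the term test.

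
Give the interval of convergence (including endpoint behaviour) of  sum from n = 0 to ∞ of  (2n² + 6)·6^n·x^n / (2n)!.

Ratio test: |a_{n+1}/a_n| = (2(n+1)² + 6)/(2n² + 6) · 6 · 1/[(2n+1)·(2n+2)] → 0 as n → ∞.
Since the limit is 0 < 1 for every x, the series converges on all of ℝ and R = ∞.

(−∞, ∞)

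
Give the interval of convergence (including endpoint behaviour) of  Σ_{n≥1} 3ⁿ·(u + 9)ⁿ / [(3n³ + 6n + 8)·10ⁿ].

The ratio of consecutive coefficients is [(3n³ + 6n + 8)/(3(n+1)³ + 6(n+1) + 8)] · 3/10 → 3/10.
Convergence for |u + 9| · 3/10 < 1, i.e. |u + 9| < 10/3. So R = 10/3.
At u = -17/3: absolute convergence follows by limit comparison with Σ 1/n³.
Endpoint u = -37/3: the terms are on the order of 1/n³, so the series converges absolutely by comparison with the p-series (p = 3 > 1).

[-37/3, -17/3]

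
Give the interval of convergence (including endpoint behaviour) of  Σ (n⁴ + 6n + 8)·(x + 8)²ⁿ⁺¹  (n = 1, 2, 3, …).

The ratio of consecutive coefficients is ((n+1)⁴ + 6(n+1) + 8)/(n⁴ + 6n + 8) → 1.
Since the exponent of (x + 8) increases by 2 each term, convergence requires |x + 8|² < 1, hence R = 1.
At x = -7: the n-th term does not approach 0; divergence by the term test.
Check x = -9: the n-th term does not approach 0; divergence by the term test.

(-9, -7)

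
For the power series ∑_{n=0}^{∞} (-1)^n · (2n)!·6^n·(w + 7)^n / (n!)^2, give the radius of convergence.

R = 1/24

Ratio test: |a_{n+1}/a_n| = (2n+1)·(2n+2)/(n+1)² · 6 → 24 as n → ∞.
Convergence for |w + 7| · 24 < 1, i.e. |w + 7| < 1/24. So R = 1/24.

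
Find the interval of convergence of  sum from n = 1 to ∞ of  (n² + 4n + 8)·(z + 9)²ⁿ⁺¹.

Apply the ratio test: |a_{n+1}| / |a_n| = ((n+1)² + 4(n+1) + 8)/(n² + 4n + 8), which tends to 1 as n → ∞.
Since the exponent of (z + 9) increases by 2 each term, convergence requires |z + 9|² < 1, hence R = 1.
When z = -8, the terms do not tend to 0, so the series diverges.
When z = -10, the terms have absolute value of order n², which does not tend to 0, so the series diverges by the divergence test.

(-10, -8)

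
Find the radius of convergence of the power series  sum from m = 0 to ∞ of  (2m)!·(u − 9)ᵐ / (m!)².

The ratio of consecutive coefficients is (2m+1)·(2m+2)/(m+1)² → 4.
Hence the series converges for |u − 9| < 1/(4) = 1/4, so the radius of convergence is 1/4.

R = 1/4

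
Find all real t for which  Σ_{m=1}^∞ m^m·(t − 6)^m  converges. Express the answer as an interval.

Applying the root test, |a_m|^(1/m) = m → ∞.
Since the m-th root of |a_m| is unbounded, the series converges only at t = 6; R = 0.

{6}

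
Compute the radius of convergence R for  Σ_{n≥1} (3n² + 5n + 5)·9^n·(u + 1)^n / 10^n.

R = 10/9

Ratio test: |a_{n+1}/a_n| = [(3(n+1)² + 5(n+1) + 5)/(3n² + 5n + 5)] · 9/10 → 9/10 as n → ∞.
Convergence for |u + 1| · 9/10 < 1, i.e. |u + 1| < 10/9. So R = 10/9.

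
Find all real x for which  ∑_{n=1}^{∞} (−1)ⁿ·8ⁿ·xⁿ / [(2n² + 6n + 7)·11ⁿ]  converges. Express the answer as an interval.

Ratio test: |a_{n+1}/a_n| = [(2n² + 6n + 7)/(2(n+1)² + 6(n+1) + 7)] · 8/11 → 8/11 as n → ∞.
Hence the series converges for |x| < 1/(8/11) = 11/8, so the radius of convergence is 11/8.
At x = 11/8: the terms are on the order of 1/n², so the series converges absolutely by comparison with the p-series (p = 2 > 1).
Check x = -11/8: absolute convergence follows by limit comparison with Σ 1/n².

[-11/8, 11/8]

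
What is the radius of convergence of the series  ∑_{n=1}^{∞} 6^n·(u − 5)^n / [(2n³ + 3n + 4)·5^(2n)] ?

R = 25/6

By the ratio test, |a_{n+1}/a_n| = [(2n³ + 3n + 4)/(2(n+1)³ + 3(n+1) + 4)] · 6/25 → 6/25.
Convergence for |u − 5| · 6/25 < 1, i.e. |u − 5| < 25/6. So R = 25/6.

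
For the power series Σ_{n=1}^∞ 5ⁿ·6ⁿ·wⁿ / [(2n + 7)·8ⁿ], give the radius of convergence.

Apply the ratio test: |a_{n+1}| / |a_n| = [(2n + 7)/(2(n+1) + 7)] · 5·6/8, which tends to 15/4 as n → ∞.
The series converges when 15/4 · |w| < 1, giving R = 4/15.

R = 4/15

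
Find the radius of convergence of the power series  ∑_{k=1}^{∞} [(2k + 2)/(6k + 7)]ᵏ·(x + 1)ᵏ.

By the Cauchy root test, |a_k|^(1/k) = (2k + 2)/(6k + 7) → 1/3.
Hence the series converges for |x + 1| < 1/(1/3) = 3, so the radius of convergence is 3.

R = 3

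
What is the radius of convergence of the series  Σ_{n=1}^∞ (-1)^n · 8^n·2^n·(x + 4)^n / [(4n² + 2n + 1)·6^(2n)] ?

R = 9/4

The ratio of consecutive coefficients is [(4n² + 2n + 1)/(4(n+1)² + 2(n+1) + 1)] · 8·2/36 → 4/9.
The series converges when 4/9 · |x + 4| < 1, giving R = 9/4.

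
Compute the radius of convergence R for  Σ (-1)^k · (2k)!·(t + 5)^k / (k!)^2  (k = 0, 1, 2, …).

By the ratio test, |a_{k+1}/a_k| = (2k+1)·(2k+2)/(k+1)² → 4.
Convergence for |t + 5| · 4 < 1, i.e. |t + 5| < 1/4. So R = 1/4.

R = 1/4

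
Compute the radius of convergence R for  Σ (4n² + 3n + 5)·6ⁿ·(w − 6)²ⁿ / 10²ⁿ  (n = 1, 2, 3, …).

By the ratio test, |a_{n+1}/a_n| = [(4(n+1)² + 3(n+1) + 5)/(4n² + 3n + 5)] · 6/100 → 3/50.
Successive powers of (w − 6) differ by 2, so the series converges when |w − 6|² · 3/50 < 1, i.e. |w − 6| < √(50/3). So R = 5√6/3.

R = 5√6/3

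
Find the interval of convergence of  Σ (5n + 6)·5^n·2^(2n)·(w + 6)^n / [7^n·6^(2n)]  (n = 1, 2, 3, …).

(-93/5, 33/5)

Ratio test: |a_{n+1}/a_n| = [(5(n+1) + 6)/(5n + 6)] · 5·4/(7·36) → 5/63 as n → ∞.
The series converges when 5/63 · |w + 6| < 1, giving R = 63/5.
Endpoint w = 33/5: the terms have absolute value of order n, which does not tend to 0, so the series diverges by the divergence test.
Endpoint w = -93/5: the n-th term does not approach 0; divergence by the term test.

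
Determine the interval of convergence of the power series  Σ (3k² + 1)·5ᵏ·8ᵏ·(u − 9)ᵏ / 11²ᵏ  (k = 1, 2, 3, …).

By the ratio test, |a_{k+1}/a_k| = [(3(k+1)² + 1)/(3k² + 1)] · 5·8/121 → 40/121.
Hence the series converges for |u − 9| < 1/(40/121) = 121/40, so the radius of convergence is 121/40.
At u = 481/40: the k-th term does not approach 0; divergence by the term test.
At u = 239/40: the terms do not tend to 0, so the series diverges.

(239/40, 481/40)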